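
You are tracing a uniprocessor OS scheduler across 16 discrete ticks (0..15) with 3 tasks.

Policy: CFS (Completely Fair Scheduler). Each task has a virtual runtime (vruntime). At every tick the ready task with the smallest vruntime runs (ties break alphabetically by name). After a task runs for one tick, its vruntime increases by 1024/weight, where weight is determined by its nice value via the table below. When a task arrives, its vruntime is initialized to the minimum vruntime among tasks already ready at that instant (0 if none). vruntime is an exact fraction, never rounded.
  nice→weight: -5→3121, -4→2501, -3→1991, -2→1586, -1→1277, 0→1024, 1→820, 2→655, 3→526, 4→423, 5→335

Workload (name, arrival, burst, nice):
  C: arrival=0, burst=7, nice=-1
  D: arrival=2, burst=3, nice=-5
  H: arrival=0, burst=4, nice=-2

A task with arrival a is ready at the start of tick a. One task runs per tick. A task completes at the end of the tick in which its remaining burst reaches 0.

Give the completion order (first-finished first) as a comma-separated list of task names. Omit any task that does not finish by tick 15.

completion order = D, H, C

t=0: vr[C=0 H=0] → run C
t=1: vr[C=1024/1277 H=0] → run H
t=2: vr[C=1024/1277 D=512/793 H=512/793] → run D
t=3: vr[C=1024/1277 D=2409984/2474953 H=512/793] → run H
t=4: vr[C=1024/1277 D=2409984/2474953 H=1024/793] → run C
t=5: vr[C=2048/1277 D=2409984/2474953 H=1024/793] → run D
t=6: vr[C=2048/1277 D=3222016/2474953 H=1024/793] → run H
t=7: vr[C=2048/1277 D=3222016/2474953 H=1536/793] → run D
t=8: vr[C=2048/1277 H=1536/793] → run C
t=9: vr[C=3072/1277 H=1536/793] → run H
t=10: vr[C=3072/1277] → run C
t=11: vr[C=4096/1277] → run C
t=12: vr[C=5120/1277] → run C
t=13: vr[C=6144/1277] → run C
t=14: (idle)
t=15: (idle)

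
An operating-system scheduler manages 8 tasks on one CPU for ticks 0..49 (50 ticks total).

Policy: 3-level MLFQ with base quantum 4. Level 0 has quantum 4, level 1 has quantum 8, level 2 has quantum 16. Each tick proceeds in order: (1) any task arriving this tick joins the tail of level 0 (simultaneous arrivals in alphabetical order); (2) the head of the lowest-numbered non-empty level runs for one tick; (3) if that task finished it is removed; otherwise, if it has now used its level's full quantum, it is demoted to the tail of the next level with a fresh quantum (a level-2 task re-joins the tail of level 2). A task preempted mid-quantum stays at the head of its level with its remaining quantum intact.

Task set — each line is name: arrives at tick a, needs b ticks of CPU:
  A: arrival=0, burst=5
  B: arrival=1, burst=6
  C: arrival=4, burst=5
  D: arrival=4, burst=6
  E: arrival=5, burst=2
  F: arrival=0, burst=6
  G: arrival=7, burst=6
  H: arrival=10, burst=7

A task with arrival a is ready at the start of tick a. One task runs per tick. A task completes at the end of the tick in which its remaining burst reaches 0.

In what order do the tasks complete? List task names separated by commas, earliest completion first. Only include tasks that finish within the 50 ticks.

completion order = E, A, F, B, C, D, G, H

t=0: L0/L1/L2 = AF/-/- → run A
t=1: L0/L1/L2 = AFB/-/- → run A
t=2: L0/L1/L2 = AFB/-/- → run A
t=3: L0/L1/L2 = AFB/-/- → run A
t=4: L0/L1/L2 = FBCD/A/- → run F
t=5: L0/L1/L2 = FBCDE/A/- → run F
t=6: L0/L1/L2 = FBCDE/A/- → run F
t=7: L0/L1/L2 = FBCDEG/A/- → run F
t=8: L0/L1/L2 = BCDEG/AF/- → run B
t=9: L0/L1/L2 = BCDEG/AF/- → run B
t=10: L0/L1/L2 = BCDEGH/AF/- → run B
t=11: L0/L1/L2 = BCDEGH/AF/- → run B
t=12: L0/L1/L2 = CDEGH/AFB/- → run C
t=13: L0/L1/L2 = CDEGH/AFB/- → run C
t=14: L0/L1/L2 = CDEGH/AFB/- → run C
t=15: L0/L1/L2 = CDEGH/AFB/- → run C
t=16: L0/L1/L2 = DEGH/AFBC/- → run D
t=17: L0/L1/L2 = DEGH/AFBC/- → run D
t=18: L0/L1/L2 = DEGH/AFBC/- → run D
t=19: L0/L1/L2 = DEGH/AFBC/- → run D
t=20: L0/L1/L2 = EGH/AFBCD/- → run E
t=21: L0/L1/L2 = EGH/AFBCD/- → run E
t=22: L0/L1/L2 = GH/AFBCD/- → run G
t=23: L0/L1/L2 = GH/AFBCD/- → run G
t=24: L0/L1/L2 = GH/AFBCD/- → run G
t=25: L0/L1/L2 = GH/AFBCD/- → run G
t=26: L0/L1/L2 = H/AFBCDG/- → run H
t=27: L0/L1/L2 = H/AFBCDG/- → run H
t=28: L0/L1/L2 = H/AFBCDG/- → run H
t=29: L0/L1/L2 = H/AFBCDG/- → run H
t=30: L0/L1/L2 = -/AFBCDGH/- → run A
t=31: L0/L1/L2 = -/FBCDGH/- → run F
t=32: L0/L1/L2 = -/FBCDGH/- → run F
t=33: L0/L1/L2 = -/BCDGH/- → run B
t=34: L0/L1/L2 = -/BCDGH/- → run B
t=35: L0/L1/L2 = -/CDGH/- → run C
t=36: L0/L1/L2 = -/DGH/- → run D
t=37: L0/L1/L2 = -/DGH/- → run D
t=38: L0/L1/L2 = -/GH/- → run G
t=39: L0/L1/L2 = -/GH/- → run G
t=40: L0/L1/L2 = -/H/- → run H
t=41: L0/L1/L2 = -/H/- → run H
t=42: L0/L1/L2 = -/H/- → run H
t=43: (idle)
t=44: (idle)
t=45: (idle)
t=46: (idle)
t=47: (idle)
t=48: (idle)
t=49: (idle)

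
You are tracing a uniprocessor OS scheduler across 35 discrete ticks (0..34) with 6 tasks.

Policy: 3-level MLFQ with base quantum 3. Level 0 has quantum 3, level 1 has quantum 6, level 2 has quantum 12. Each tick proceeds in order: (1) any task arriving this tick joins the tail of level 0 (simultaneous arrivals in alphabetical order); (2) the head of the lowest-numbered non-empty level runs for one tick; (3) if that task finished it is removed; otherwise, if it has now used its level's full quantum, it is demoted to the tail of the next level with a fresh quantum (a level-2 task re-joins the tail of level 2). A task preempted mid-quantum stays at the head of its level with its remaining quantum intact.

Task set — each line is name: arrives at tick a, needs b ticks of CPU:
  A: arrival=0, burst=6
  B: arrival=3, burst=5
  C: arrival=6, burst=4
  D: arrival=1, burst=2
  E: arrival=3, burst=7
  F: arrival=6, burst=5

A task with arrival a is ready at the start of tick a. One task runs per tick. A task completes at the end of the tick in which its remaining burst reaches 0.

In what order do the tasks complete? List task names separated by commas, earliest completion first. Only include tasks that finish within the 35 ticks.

completion order = D, A, B, E, C, F

t=0: L0/L1/L2 = A/-/- → run A
t=1: L0/L1/L2 = AD/-/- → run A
t=2: L0/L1/L2 = AD/-/- → run A
t=3: L0/L1/L2 = DBE/A/- → run D
t=4: L0/L1/L2 = DBE/A/- → run D
t=5: L0/L1/L2 = BE/A/- → run B
t=6: L0/L1/L2 = BECF/A/- → run B
t=7: L0/L1/L2 = BECF/A/- → run B
t=8: L0/L1/L2 = ECF/AB/- → run E
t=9: L0/L1/L2 = ECF/AB/- → run E
t=10: L0/L1/L2 = ECF/AB/- → run E
t=11: L0/L1/L2 = CF/ABE/- → run C
t=12: L0/L1/L2 = CF/ABE/- → run C
t=13: L0/L1/L2 = CF/ABE/- → run C
t=14: L0/L1/L2 = F/ABEC/- → run F
t=15: L0/L1/L2 = F/ABEC/- → run F
t=16: L0/L1/L2 = F/ABEC/- → run F
t=17: L0/L1/L2 = -/ABECF/- → run A
t=18: L0/L1/L2 = -/ABECF/- → run A
t=19: L0/L1/L2 = -/ABECF/- → run A
t=20: L0/L1/L2 = -/BECF/- → run B
t=21: L0/L1/L2 = -/BECF/- → run B
t=22: L0/L1/L2 = -/ECF/- → run E
t=23: L0/L1/L2 = -/ECF/- → run E
t=24: L0/L1/L2 = -/ECF/- → run E
t=25: L0/L1/L2 = -/ECF/- → run E
t=26: L0/L1/L2 = -/CF/- → run C
t=27: L0/L1/L2 = -/F/- → run F
t=28: L0/L1/L2 = -/F/- → run F
t=29: (idle)
t=30: (idle)
t=31: (idle)
t=32: (idle)
t=33: (idle)
t=34: (idle)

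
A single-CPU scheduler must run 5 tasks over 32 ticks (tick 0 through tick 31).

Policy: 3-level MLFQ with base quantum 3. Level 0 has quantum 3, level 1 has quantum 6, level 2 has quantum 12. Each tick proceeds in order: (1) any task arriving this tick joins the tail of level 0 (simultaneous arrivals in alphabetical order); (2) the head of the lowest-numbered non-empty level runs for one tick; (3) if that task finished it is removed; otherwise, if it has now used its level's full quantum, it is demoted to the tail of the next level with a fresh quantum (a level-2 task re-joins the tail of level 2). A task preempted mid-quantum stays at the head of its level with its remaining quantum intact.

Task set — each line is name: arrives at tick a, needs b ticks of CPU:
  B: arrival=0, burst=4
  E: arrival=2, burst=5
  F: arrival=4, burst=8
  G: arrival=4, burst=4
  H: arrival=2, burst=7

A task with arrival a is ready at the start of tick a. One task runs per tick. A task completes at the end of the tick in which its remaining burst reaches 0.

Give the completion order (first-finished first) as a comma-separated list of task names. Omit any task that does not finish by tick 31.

t=0: L0/L1/L2 = B/-/- → run B
t=1: L0/L1/L2 = B/-/- → run B
t=2: L0/L1/L2 = BEH/-/- → run B
t=3: L0/L1/L2 = EH/B/- → run E
t=4: L0/L1/L2 = EHFG/B/- → run E
t=5: L0/L1/L2 = EHFG/B/- → run E
t=6: L0/L1/L2 = HFG/BE/- → run H
t=7: L0/L1/L2 = HFG/BE/- → run H
t=8: L0/L1/L2 = HFG/BE/- → run H
t=9: L0/L1/L2 = FG/BEH/- → run F
t=10: L0/L1/L2 = FG/BEH/- → run F
t=11: L0/L1/L2 = FG/BEH/- → run F
t=12: L0/L1/L2 = G/BEHF/- → run G
t=13: L0/L1/L2 = G/BEHF/- → run G
t=14: L0/L1/L2 = G/BEHF/- → run G
t=15: L0/L1/L2 = -/BEHFG/- → run B
t=16: L0/L1/L2 = -/EHFG/- → run E
t=17: L0/L1/L2 = -/EHFG/- → run E
t=18: L0/L1/L2 = -/HFG/- → run H
t=19: L0/L1/L2 = -/HFG/- → run H
t=20: L0/L1/L2 = -/HFG/- → run H
t=21: L0/L1/L2 = -/HFG/- → run H
t=22: L0/L1/L2 = -/FG/- → run F
t=23: L0/L1/L2 = -/FG/- → run F
t=24: L0/L1/L2 = -/FG/- → run F
t=25: L0/L1/L2 = -/FG/- → run F
t=26: L0/L1/L2 = -/FG/- → run F
t=27: L0/L1/L2 = -/G/- → run G
t=28: (idle)
t=29: (idle)
t=30: (idle)
t=31: (idle)

completion order = B, E, H, F, G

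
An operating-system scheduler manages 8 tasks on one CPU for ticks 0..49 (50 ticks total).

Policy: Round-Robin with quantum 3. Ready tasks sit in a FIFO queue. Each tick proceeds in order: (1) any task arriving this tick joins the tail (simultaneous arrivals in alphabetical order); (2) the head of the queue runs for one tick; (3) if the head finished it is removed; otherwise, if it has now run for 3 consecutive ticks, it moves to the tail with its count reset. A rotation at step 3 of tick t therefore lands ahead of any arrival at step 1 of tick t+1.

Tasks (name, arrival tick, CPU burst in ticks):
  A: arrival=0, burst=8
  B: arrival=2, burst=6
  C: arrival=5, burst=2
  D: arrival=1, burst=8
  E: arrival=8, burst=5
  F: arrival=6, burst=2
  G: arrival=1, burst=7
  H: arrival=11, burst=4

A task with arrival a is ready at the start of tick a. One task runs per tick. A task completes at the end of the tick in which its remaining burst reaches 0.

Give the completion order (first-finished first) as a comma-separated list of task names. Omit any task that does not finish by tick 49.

completion order = C, F, B, A, D, E, G, H

t=0: queue=[A] q_used=0 → run A
t=1: queue=[A,D,G] q_used=1 → run A
t=2: queue=[A,D,G,B] q_used=2 → run A
t=3: queue=[D,G,B,A] q_used=0 → run D
t=4: queue=[D,G,B,A] q_used=1 → run D
t=5: queue=[D,G,B,A,C] q_used=2 → run D
t=6: queue=[G,B,A,C,D,F] q_used=0 → run G
t=7: queue=[G,B,A,C,D,F] q_used=1 → run G
t=8: queue=[G,B,A,C,D,F,E] q_used=2 → run G
t=9: queue=[B,A,C,D,F,E,G] q_used=0 → run B
t=10: queue=[B,A,C,D,F,E,G] q_used=1 → run B
t=11: queue=[B,A,C,D,F,E,G,H] q_used=2 → run B
t=12: queue=[A,C,D,F,E,G,H,B] q_used=0 → run A
t=13: queue=[A,C,D,F,E,G,H,B] q_used=1 → run A
t=14: queue=[A,C,D,F,E,G,H,B] q_used=2 → run A
t=15: queue=[C,D,F,E,G,H,B,A] q_used=0 → run C
t=16: queue=[C,D,F,E,G,H,B,A] q_used=1 → run C
t=17: queue=[D,F,E,G,H,B,A] q_used=0 → run D
t=18: queue=[D,F,E,G,H,B,A] q_used=1 → run D
t=19: queue=[D,F,E,G,H,B,A] q_used=2 → run D
t=20: queue=[F,E,G,H,B,A,D] q_used=0 → run F
t=21: queue=[F,E,G,H,B,A,D] q_used=1 → run F
t=22: queue=[E,G,H,B,A,D] q_used=0 → run E
t=23: queue=[E,G,H,B,A,D] q_used=1 → run E
t=24: queue=[E,G,H,B,A,D] q_used=2 → run E
t=25: queue=[G,H,B,A,D,E] q_used=0 → run G
t=26: queue=[G,H,B,A,D,E] q_used=1 → run G
t=27: queue=[G,H,B,A,D,E] q_used=2 → run G
t=28: queue=[H,B,A,D,E,G] q_used=0 → run H
t=29: queue=[H,B,A,D,E,G] q_used=1 → run H
t=30: queue=[H,B,A,D,E,G] q_used=2 → run H
t=31: queue=[B,A,D,E,G,H] q_used=0 → run B
t=32: queue=[B,A,D,E,G,H] q_used=1 → run B
t=33: queue=[B,A,D,E,G,H] q_used=2 → run B
t=34: queue=[A,D,E,G,H] q_used=0 → run A
t=35: queue=[A,D,E,G,H] q_used=1 → run A
t=36: queue=[D,E,G,H] q_used=0 → run D
t=37: queue=[D,E,G,H] q_used=1 → run D
t=38: queue=[E,G,H] q_used=0 → run E
t=39: queue=[E,G,H] q_used=1 → run E
t=40: queue=[G,H] q_used=0 → run G
t=41: queue=[H] q_used=0 → run H
t=42: (idle)
t=43: (idle)
t=44: (idle)
t=45: (idle)
t=46: (idle)
t=47: (idle)
t=48: (idle)
t=49: (idle)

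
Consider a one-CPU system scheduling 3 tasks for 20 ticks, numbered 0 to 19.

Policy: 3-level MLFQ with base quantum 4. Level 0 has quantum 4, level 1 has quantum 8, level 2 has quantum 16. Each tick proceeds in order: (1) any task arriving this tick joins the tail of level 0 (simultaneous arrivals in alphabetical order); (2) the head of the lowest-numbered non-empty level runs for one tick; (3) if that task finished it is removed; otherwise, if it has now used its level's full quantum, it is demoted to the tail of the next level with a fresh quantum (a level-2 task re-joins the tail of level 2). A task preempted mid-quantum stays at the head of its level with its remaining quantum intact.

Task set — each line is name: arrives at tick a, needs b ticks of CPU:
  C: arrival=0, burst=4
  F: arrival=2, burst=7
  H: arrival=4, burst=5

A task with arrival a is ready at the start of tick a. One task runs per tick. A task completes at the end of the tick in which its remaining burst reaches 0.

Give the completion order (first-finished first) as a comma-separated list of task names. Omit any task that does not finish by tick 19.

completion order = C, F, H

t=0: L0/L1/L2 = C/-/- → run C
t=1: L0/L1/L2 = C/-/- → run C
t=2: L0/L1/L2 = CF/-/- → run C
t=3: L0/L1/L2 = CF/-/- → run C
t=4: L0/L1/L2 = FH/-/- → run F
t=5: L0/L1/L2 = FH/-/- → run F
t=6: L0/L1/L2 = FH/-/- → run F
t=7: L0/L1/L2 = FH/-/- → run F
t=8: L0/L1/L2 = H/F/- → run H
t=9: L0/L1/L2 = H/F/- → run H
t=10: L0/L1/L2 = H/F/- → run H
t=11: L0/L1/L2 = H/F/- → run H
t=12: L0/L1/L2 = -/FH/- → run F
t=13: L0/L1/L2 = -/FH/- → run F
t=14: L0/L1/L2 = -/FH/- → run F
t=15: L0/L1/L2 = -/H/- → run H
t=16: (idle)
t=17: (idle)
t=18: (idle)
t=19: (idle)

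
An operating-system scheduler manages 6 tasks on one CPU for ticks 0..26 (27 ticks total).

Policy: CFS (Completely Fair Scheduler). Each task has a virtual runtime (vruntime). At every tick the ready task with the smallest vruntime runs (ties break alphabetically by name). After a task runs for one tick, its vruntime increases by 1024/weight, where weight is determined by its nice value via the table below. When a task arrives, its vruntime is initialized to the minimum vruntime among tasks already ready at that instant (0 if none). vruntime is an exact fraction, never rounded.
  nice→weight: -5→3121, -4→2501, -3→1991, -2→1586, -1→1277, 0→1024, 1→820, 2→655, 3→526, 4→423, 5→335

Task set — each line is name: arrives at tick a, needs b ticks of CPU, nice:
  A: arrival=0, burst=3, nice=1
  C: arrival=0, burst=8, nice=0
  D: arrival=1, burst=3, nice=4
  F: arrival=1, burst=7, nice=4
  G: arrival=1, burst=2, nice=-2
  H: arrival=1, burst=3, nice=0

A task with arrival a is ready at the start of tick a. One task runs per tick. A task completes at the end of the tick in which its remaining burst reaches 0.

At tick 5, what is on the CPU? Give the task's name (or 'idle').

running at tick 5 = H

t=0: vr[A=0 C=0] → run A
t=1: vr[A=256/205 C=0 D=0 F=0 G=0 H=0] → run C
t=2: vr[A=256/205 C=1 D=0 F=0 G=0 H=0] → run D
t=3: vr[A=256/205 C=1 D=1024/423 F=0 G=0 H=0] → run F
t=4: vr[A=256/205 C=1 D=1024/423 F=1024/423 G=0 H=0] → run G
t=5: vr[A=256/205 C=1 D=1024/423 F=1024/423 G=512/793 H=0] → run H
t=6: vr[A=256/205 C=1 D=1024/423 F=1024/423 G=512/793 H=1] → run G
t=7: vr[A=256/205 C=1 D=1024/423 F=1024/423 H=1] → run C
t=8: vr[A=256/205 C=2 D=1024/423 F=1024/423 H=1] → run H
t=9: vr[A=256/205 C=2 D=1024/423 F=1024/423 H=2] → run A
t=10: vr[A=512/205 C=2 D=1024/423 F=1024/423 H=2] → run C
t=11: vr[A=512/205 C=3 D=1024/423 F=1024/423 H=2] → run H
t=12: vr[A=512/205 C=3 D=1024/423 F=1024/423] → run D
t=13: vr[A=512/205 C=3 D=2048/423 F=1024/423] → run F
t=14: vr[A=512/205 C=3 D=2048/423 F=2048/423] → run A
t=15: vr[C=3 D=2048/423 F=2048/423] → run C
t=16: vr[C=4 D=2048/423 F=2048/423] → run C
t=17: vr[C=5 D=2048/423 F=2048/423] → run D
t=18: vr[C=5 F=2048/423] → run F
t=19: vr[C=5 F=1024/141] → run C
t=20: vr[C=6 F=1024/141] → run C
t=21: vr[C=7 F=1024/141] → run C
t=22: vr[F=1024/141] → run F
t=23: vr[F=4096/423] → run F
t=24: vr[F=5120/423] → run F
t=25: vr[F=2048/141] → run F
t=26: (idle)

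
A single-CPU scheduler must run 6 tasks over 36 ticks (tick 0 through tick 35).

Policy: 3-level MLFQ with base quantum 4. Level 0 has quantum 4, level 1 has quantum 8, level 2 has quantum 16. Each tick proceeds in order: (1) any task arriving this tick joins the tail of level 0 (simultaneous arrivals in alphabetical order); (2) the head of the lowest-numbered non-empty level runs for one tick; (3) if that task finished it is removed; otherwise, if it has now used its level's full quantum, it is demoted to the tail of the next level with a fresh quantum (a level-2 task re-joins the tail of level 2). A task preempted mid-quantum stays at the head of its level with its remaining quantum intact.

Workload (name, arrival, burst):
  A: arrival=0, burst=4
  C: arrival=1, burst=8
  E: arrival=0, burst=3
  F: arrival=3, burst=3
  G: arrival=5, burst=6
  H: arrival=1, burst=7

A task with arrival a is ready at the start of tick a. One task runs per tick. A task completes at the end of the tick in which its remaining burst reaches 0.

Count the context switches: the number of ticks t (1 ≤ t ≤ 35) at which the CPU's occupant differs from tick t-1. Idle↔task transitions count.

context switches = 9

t=0: L0/L1/L2 = AE/-/- → run A
t=1: L0/L1/L2 = AECH/-/- → run A
t=2: L0/L1/L2 = AECH/-/- → run A
t=3: L0/L1/L2 = AECHF/-/- → run A
t=4: L0/L1/L2 = ECHF/-/- → run E
t=5: L0/L1/L2 = ECHFG/-/- → run E
t=6: L0/L1/L2 = ECHFG/-/- → run E
t=7: L0/L1/L2 = CHFG/-/- → run C
t=8: L0/L1/L2 = CHFG/-/- → run C
t=9: L0/L1/L2 = CHFG/-/- → run C
t=10: L0/L1/L2 = CHFG/-/- → run C
t=11: L0/L1/L2 = HFG/C/- → run H
t=12: L0/L1/L2 = HFG/C/- → run H
t=13: L0/L1/L2 = HFG/C/- → run H
t=14: L0/L1/L2 = HFG/C/- → run H
t=15: L0/L1/L2 = FG/CH/- → run F
t=16: L0/L1/L2 = FG/CH/- → run F
t=17: L0/L1/L2 = FG/CH/- → run F
t=18: L0/L1/L2 = G/CH/- → run G
t=19: L0/L1/L2 = G/CH/- → run G
t=20: L0/L1/L2 = G/CH/- → run G
t=21: L0/L1/L2 = G/CH/- → run G
t=22: L0/L1/L2 = -/CHG/- → run C
t=23: L0/L1/L2 = -/CHG/- → run C
t=24: L0/L1/L2 = -/CHG/- → run C
t=25: L0/L1/L2 = -/CHG/- → run C
t=26: L0/L1/L2 = -/HG/- → run H
t=27: L0/L1/L2 = -/HG/- → run H
t=28: L0/L1/L2 = -/HG/- → run H
t=29: L0/L1/L2 = -/G/- → run G
t=30: L0/L1/L2 = -/G/- → run G
t=31: (idle)
t=32: (idle)
t=33: (idle)
t=34: (idle)
t=35: (idle)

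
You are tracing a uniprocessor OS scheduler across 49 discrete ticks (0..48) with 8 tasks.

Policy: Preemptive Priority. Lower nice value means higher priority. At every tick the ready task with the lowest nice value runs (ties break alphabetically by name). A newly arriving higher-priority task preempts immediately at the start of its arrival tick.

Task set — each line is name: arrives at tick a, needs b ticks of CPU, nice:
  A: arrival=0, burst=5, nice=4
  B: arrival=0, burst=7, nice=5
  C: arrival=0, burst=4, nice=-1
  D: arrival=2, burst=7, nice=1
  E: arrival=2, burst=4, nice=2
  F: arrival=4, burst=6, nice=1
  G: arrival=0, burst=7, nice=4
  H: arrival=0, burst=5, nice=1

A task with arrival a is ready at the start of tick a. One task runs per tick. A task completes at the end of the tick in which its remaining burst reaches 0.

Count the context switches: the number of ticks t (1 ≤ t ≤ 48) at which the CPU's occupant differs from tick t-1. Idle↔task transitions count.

context switches = 8

t=0: ready={A,B,C,G,H} → run C
t=1: ready={A,B,C,G,H} → run C
t=2: ready={A,B,C,D,E,G,H} → run C
t=3: ready={A,B,C,D,E,G,H} → run C
t=4: ready={A,B,D,E,F,G,H} → run D
t=5: ready={A,B,D,E,F,G,H} → run D
t=6: ready={A,B,D,E,F,G,H} → run D
t=7: ready={A,B,D,E,F,G,H} → run D
t=8: ready={A,B,D,E,F,G,H} → run D
t=9: ready={A,B,D,E,F,G,H} → run D
t=10: ready={A,B,D,E,F,G,H} → run D
t=11: ready={A,B,E,F,G,H} → run F
t=12: ready={A,B,E,F,G,H} → run F
t=13: ready={A,B,E,F,G,H} → run F
t=14: ready={A,B,E,F,G,H} → run F
t=15: ready={A,B,E,F,G,H} → run F
t=16: ready={A,B,E,F,G,H} → run F
t=17: ready={A,B,E,G,H} → run H
t=18: ready={A,B,E,G,H} → run H
t=19: ready={A,B,E,G,H} → run H
t=20: ready={A,B,E,G,H} → run H
t=21: ready={A,B,E,G,H} → run H
t=22: ready={A,B,E,G} → run E
t=23: ready={A,B,E,G} → run E
t=24: ready={A,B,E,G} → run E
t=25: ready={A,B,E,G} → run E
t=26: ready={A,B,G} → run A
t=27: ready={A,B,G} → run A
t=28: ready={A,B,G} → run A
t=29: ready={A,B,G} → run A
t=30: ready={A,B,G} → run A
t=31: ready={B,G} → run G
t=32: ready={B,G} → run G
t=33: ready={B,G} → run G
t=34: ready={B,G} → run G
t=35: ready={B,G} → run G
t=36: ready={B,G} → run G
t=37: ready={B,G} → run G
t=38: ready={B} → run B
t=39: ready={B} → run B
t=40: ready={B} → run B
t=41: ready={B} → run B
t=42: ready={B} → run B
t=43: ready={B} → run B
t=44: ready={B} → run B
t=45: (idle)
t=46: (idle)
t=47: (idle)
t=48: (idle)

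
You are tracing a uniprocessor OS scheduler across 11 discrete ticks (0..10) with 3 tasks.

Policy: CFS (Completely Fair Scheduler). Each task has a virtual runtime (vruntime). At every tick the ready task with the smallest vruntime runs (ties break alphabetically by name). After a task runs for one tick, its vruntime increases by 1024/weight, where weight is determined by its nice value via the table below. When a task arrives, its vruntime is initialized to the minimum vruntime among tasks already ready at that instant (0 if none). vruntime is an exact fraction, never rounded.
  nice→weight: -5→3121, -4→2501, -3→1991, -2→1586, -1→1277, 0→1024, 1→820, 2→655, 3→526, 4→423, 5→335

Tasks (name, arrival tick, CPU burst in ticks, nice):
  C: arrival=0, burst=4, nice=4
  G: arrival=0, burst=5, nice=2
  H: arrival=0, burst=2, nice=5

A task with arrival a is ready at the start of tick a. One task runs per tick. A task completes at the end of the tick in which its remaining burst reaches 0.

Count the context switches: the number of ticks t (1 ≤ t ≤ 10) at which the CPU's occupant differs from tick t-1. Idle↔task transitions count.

context switches = 9

t=0: vr[C=0 G=0 H=0] → run C
t=1: vr[C=1024/423 G=0 H=0] → run G
t=2: vr[C=1024/423 G=1024/655 H=0] → run H
t=3: vr[C=1024/423 G=1024/655 H=1024/335] → run G
t=4: vr[C=1024/423 G=2048/655 H=1024/335] → run C
t=5: vr[C=2048/423 G=2048/655 H=1024/335] → run H
t=6: vr[C=2048/423 G=2048/655] → run G
t=7: vr[C=2048/423 G=3072/655] → run G
t=8: vr[C=2048/423 G=4096/655] → run C
t=9: vr[C=1024/141 G=4096/655] → run G
t=10: vr[C=1024/141] → run C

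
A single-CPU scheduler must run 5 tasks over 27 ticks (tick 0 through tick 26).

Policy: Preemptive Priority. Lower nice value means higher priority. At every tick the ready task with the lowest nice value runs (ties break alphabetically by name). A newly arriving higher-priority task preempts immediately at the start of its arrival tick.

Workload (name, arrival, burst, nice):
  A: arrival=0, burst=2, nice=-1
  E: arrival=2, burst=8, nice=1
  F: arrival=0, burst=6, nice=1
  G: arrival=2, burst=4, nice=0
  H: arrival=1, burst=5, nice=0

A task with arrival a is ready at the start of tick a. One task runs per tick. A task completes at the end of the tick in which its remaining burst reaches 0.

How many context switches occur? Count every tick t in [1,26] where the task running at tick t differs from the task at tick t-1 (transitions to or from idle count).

context switches = 5

t=0: ready={A,F} → run A
t=1: ready={A,F,H} → run A
t=2: ready={E,F,G,H} → run G
t=3: ready={E,F,G,H} → run G
t=4: ready={E,F,G,H} → run G
t=5: ready={E,F,G,H} → run G
t=6: ready={E,F,H} → run H
t=7: ready={E,F,H} → run H
t=8: ready={E,F,H} → run H
t=9: ready={E,F,H} → run H
t=10: ready={E,F,H} → run H
t=11: ready={E,F} → run E
t=12: ready={E,F} → run E
t=13: ready={E,F} → run E
t=14: ready={E,F} → run E
t=15: ready={E,F} → run E
t=16: ready={E,F} → run E
t=17: ready={E,F} → run E
t=18: ready={E,F} → run E
t=19: ready={F} → run F
t=20: ready={F} → run F
t=21: ready={F} → run F
t=22: ready={F} → run F
t=23: ready={F} → run F
t=24: ready={F} → run F
t=25: (idle)
t=26: (idle)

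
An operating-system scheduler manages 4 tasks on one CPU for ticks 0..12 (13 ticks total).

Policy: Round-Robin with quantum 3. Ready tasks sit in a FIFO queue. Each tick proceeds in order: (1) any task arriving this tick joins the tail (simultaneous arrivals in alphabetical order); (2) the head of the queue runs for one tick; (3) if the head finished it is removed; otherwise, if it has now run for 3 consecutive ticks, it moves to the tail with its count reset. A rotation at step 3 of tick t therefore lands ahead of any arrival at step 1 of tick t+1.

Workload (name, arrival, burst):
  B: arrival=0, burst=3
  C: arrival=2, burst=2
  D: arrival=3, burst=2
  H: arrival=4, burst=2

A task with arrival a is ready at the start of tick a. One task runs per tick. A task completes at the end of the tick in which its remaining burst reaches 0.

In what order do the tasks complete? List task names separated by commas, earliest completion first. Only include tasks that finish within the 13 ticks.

t=0: queue=[B] q_used=0 → run B
t=1: queue=[B] q_used=1 → run B
t=2: queue=[B,C] q_used=2 → run B
t=3: queue=[C,D] q_used=0 → run C
t=4: queue=[C,D,H] q_used=1 → run C
t=5: queue=[D,H] q_used=0 → run D
t=6: queue=[D,H] q_used=1 → run D
t=7: queue=[H] q_used=0 → run H
t=8: queue=[H] q_used=1 → run H
t=9: (idle)
t=10: (idle)
t=11: (idle)
t=12: (idle)

completion order = B, C, D, H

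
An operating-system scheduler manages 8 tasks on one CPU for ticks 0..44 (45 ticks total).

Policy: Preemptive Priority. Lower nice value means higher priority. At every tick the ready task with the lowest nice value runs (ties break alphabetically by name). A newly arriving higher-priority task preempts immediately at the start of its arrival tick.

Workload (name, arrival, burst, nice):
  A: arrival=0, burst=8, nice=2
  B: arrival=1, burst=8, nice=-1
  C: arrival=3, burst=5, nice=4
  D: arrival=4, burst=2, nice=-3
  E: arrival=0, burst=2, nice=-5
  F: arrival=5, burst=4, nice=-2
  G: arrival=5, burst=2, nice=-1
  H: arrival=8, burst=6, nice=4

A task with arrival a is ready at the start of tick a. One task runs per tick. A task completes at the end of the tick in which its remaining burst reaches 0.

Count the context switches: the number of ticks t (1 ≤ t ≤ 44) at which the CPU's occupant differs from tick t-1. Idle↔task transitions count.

context switches = 9

t=0: ready={A,E} → run E
t=1: ready={A,B,E} → run E
t=2: ready={A,B} → run B
t=3: ready={A,B,C} → run B
t=4: ready={A,B,C,D} → run D
t=5: ready={A,B,C,D,F,G} → run D
t=6: ready={A,B,C,F,G} → run F
t=7: ready={A,B,C,F,G} → run F
t=8: ready={A,B,C,F,G,H} → run F
t=9: ready={A,B,C,F,G,H} → run F
t=10: ready={A,B,C,G,H} → run B
t=11: ready={A,B,C,G,H} → run B
t=12: ready={A,B,C,G,H} → run B
t=13: ready={A,B,C,G,H} → run B
t=14: ready={A,B,C,G,H} → run B
t=15: ready={A,B,C,G,H} → run B
t=16: ready={A,C,G,H} → run G
t=17: ready={A,C,G,H} → run G
t=18: ready={A,C,H} → run A
t=19: ready={A,C,H} → run A
t=20: ready={A,C,H} → run A
t=21: ready={A,C,H} → run A
t=22: ready={A,C,H} → run A
t=23: ready={A,C,H} → run A
t=24: ready={A,C,H} → run A
t=25: ready={A,C,H} → run A
t=26: ready={C,H} → run C
t=27: ready={C,H} → run C
t=28: ready={C,H} → run C
t=29: ready={C,H} → run C
t=30: ready={C,H} → run C
t=31: ready={H} → run H
t=32: ready={H} → run H
t=33: ready={H} → run H
t=34: ready={H} → run H
t=35: ready={H} → run H
t=36: ready={H} → run H
t=37: (idle)
t=38: (idle)
t=39: (idle)
t=40: (idle)
t=41: (idle)
t=42: (idle)
t=43: (idle)
t=44: (idle)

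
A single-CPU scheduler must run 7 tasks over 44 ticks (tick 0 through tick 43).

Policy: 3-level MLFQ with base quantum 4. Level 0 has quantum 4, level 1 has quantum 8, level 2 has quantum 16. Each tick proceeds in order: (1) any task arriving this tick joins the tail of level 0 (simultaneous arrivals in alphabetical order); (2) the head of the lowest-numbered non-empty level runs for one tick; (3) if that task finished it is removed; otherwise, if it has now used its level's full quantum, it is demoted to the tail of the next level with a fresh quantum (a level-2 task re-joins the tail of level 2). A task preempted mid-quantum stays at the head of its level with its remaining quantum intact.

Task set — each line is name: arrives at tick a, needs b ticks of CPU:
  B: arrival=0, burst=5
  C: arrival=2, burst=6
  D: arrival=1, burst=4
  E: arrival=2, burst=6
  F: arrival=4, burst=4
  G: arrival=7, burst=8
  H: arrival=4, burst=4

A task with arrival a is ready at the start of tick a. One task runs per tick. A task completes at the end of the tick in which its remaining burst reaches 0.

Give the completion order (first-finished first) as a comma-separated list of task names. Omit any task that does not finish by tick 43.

completion order = D, F, H, B, C, E, G

t=0: L0/L1/L2 = B/-/- → run B
t=1: L0/L1/L2 = BD/-/- → run B
t=2: L0/L1/L2 = BDCE/-/- → run B
t=3: L0/L1/L2 = BDCE/-/- → run B
t=4: L0/L1/L2 = DCEFH/B/- → run D
t=5: L0/L1/L2 = DCEFH/B/- → run D
t=6: L0/L1/L2 = DCEFH/B/- → run D
t=7: L0/L1/L2 = DCEFHG/B/- → run D
t=8: L0/L1/L2 = CEFHG/B/- → run C
t=9: L0/L1/L2 = CEFHG/B/- → run C
t=10: L0/L1/L2 = CEFHG/B/- → run C
t=11: L0/L1/L2 = CEFHG/B/- → run C
t=12: L0/L1/L2 = EFHG/BC/- → run E
t=13: L0/L1/L2 = EFHG/BC/- → run E
t=14: L0/L1/L2 = EFHG/BC/- → run E
t=15: L0/L1/L2 = EFHG/BC/- → run E
t=16: L0/L1/L2 = FHG/BCE/- → run F
t=17: L0/L1/L2 = FHG/BCE/- → run F
t=18: L0/L1/L2 = FHG/BCE/- → run F
t=19: L0/L1/L2 = FHG/BCE/- → run F
t=20: L0/L1/L2 = HG/BCE/- → run H
t=21: L0/L1/L2 = HG/BCE/- → run H
t=22: L0/L1/L2 = HG/BCE/- → run H
t=23: L0/L1/L2 = HG/BCE/- → run H
t=24: L0/L1/L2 = G/BCE/- → run G
t=25: L0/L1/L2 = G/BCE/- → run G
t=26: L0/L1/L2 = G/BCE/- → run G
t=27: L0/L1/L2 = G/BCE/- → run G
t=28: L0/L1/L2 = -/BCEG/- → run B
t=29: L0/L1/L2 = -/CEG/- → run C
t=30: L0/L1/L2 = -/CEG/- → run C
t=31: L0/L1/L2 = -/EG/- → run E
t=32: L0/L1/L2 = -/EG/- → run E
t=33: L0/L1/L2 = -/G/- → run G
t=34: L0/L1/L2 = -/G/- → run G
t=35: L0/L1/L2 = -/G/- → run G
t=36: L0/L1/L2 = -/G/- → run G
t=37: (idle)
t=38: (idle)
t=39: (idle)
t=40: (idle)
t=41: (idle)
t=42: (idle)
t=43: (idle)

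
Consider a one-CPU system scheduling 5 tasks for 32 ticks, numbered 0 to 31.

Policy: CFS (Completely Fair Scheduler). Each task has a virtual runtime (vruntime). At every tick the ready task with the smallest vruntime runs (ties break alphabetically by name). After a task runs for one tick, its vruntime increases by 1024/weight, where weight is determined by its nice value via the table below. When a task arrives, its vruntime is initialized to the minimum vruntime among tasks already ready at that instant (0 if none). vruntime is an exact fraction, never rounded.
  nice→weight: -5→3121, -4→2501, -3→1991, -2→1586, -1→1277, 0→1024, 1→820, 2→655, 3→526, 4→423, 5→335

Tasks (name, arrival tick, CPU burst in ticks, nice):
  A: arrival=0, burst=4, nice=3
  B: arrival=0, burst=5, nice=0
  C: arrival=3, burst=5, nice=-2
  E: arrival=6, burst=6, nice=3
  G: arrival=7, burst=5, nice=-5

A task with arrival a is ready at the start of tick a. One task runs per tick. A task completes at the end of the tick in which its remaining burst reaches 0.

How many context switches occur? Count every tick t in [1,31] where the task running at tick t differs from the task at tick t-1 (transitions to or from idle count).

t=0: vr[A=0 B=0] → run A
t=1: vr[A=512/263 B=0] → run B
t=2: vr[A=512/263 B=1] → run B
t=3: vr[A=512/263 B=2 C=512/263] → run A
t=4: vr[A=1024/263 B=2 C=512/263] → run C
t=5: vr[A=1024/263 B=2 C=540672/208559] → run B
t=6: vr[A=1024/263 B=3 C=540672/208559 E=540672/208559] → run C
t=7: vr[A=1024/263 B=3 C=675328/208559 E=540672/208559 G=540672/208559] → run E
t=8: vr[A=1024/263 B=3 C=675328/208559 E=946688/208559 G=540672/208559] → run G
t=9: vr[A=1024/263 B=3 C=675328/208559 E=946688/208559 G=1901001728/650912639] → run G
t=10: vr[A=1024/263 B=3 C=675328/208559 E=946688/208559 G=2114566144/650912639] → run B
t=11: vr[A=1024/263 B=4 C=675328/208559 E=946688/208559 G=2114566144/650912639] → run C
t=12: vr[A=1024/263 B=4 C=809984/208559 E=946688/208559 G=2114566144/650912639] → run G
t=13: vr[A=1024/263 B=4 C=809984/208559 E=946688/208559 G=2328130560/650912639] → run G
t=14: vr[A=1024/263 B=4 C=809984/208559 E=946688/208559 G=2541694976/650912639] → run C
t=15: vr[A=1024/263 B=4 C=944640/208559 E=946688/208559 G=2541694976/650912639] → run A
t=16: vr[A=1536/263 B=4 C=944640/208559 E=946688/208559 G=2541694976/650912639] → run G
t=17: vr[A=1536/263 B=4 C=944640/208559 E=946688/208559] → run B
t=18: vr[A=1536/263 C=944640/208559 E=946688/208559] → run C
t=19: vr[A=1536/263 E=946688/208559] → run E
t=20: vr[A=1536/263 E=1352704/208559] → run A
t=21: vr[E=1352704/208559] → run E
t=22: vr[E=1758720/208559] → run E
t=23: vr[E=2164736/208559] → run E
t=24: vr[E=2570752/208559] → run E
t=25: (idle)
t=26: (idle)
t=27: (idle)
t=28: (idle)
t=29: (idle)
t=30: (idle)
t=31: (idle)

context switches = 19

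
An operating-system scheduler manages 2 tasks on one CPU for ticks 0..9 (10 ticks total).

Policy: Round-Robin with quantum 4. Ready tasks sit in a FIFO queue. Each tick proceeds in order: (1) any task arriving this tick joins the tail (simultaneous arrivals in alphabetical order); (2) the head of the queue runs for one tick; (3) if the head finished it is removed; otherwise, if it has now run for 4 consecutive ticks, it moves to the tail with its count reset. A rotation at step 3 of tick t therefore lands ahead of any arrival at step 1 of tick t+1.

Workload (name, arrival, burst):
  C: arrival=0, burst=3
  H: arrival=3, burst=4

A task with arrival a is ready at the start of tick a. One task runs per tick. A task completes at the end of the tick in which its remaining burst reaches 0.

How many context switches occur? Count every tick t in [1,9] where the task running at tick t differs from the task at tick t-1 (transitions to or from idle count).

t=0: queue=[C] q_used=0 → run C
t=1: queue=[C] q_used=1 → run C
t=2: queue=[C] q_used=2 → run C
t=3: queue=[H] q_used=0 → run H
t=4: queue=[H] q_used=1 → run H
t=5: queue=[H] q_used=2 → run H
t=6: queue=[H] q_used=3 → run H
t=7: (idle)
t=8: (idle)
t=9: (idle)

context switches = 2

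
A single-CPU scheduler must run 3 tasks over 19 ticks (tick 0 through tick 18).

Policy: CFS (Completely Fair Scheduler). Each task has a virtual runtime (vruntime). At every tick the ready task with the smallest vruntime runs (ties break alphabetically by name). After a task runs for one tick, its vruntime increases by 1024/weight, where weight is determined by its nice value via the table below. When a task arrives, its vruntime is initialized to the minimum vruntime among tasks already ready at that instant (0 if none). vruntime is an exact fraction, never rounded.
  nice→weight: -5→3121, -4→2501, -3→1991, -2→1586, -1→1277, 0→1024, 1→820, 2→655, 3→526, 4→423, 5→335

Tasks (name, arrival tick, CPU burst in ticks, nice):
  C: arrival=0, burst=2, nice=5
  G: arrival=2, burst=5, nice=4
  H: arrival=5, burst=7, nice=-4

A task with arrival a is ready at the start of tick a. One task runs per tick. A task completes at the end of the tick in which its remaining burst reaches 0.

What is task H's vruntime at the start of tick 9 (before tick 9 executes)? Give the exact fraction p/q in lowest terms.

vruntime(H, start of tick 9) = 2994176/352641

t=0: vr[C=0] → run C
t=1: vr[C=1024/335] → run C
t=2: vr[G=0] → run G
t=3: vr[G=1024/423] → run G
t=4: vr[G=2048/423] → run G
t=5: vr[G=1024/141 H=1024/141] → run G
t=6: vr[G=4096/423 H=1024/141] → run H
t=7: vr[G=4096/423 H=2705408/352641] → run H
t=8: vr[G=4096/423 H=2849792/352641] → run H
t=9: vr[G=4096/423 H=2994176/352641] → run H
t=10: vr[G=4096/423 H=3138560/352641] → run H
t=11: vr[G=4096/423 H=3282944/352641] → run H
t=12: vr[G=4096/423 H=3427328/352641] → run G
t=13: vr[H=3427328/352641] → run H
t=14: (idle)
t=15: (idle)
t=16: (idle)
t=17: (idle)
t=18: (idle)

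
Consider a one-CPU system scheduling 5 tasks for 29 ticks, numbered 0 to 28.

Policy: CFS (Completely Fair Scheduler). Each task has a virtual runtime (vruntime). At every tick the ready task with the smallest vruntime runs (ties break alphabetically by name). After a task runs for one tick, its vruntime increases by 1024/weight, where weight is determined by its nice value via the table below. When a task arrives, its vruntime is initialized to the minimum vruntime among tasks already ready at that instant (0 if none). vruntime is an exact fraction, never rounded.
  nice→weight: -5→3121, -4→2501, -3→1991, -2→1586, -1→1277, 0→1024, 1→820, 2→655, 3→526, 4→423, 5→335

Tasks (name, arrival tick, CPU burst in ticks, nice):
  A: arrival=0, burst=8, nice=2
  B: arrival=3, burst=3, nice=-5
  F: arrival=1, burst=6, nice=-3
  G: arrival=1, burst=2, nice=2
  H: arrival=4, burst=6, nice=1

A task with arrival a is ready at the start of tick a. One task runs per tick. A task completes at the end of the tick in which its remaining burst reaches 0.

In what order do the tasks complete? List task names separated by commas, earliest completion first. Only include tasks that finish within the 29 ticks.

completion order = B, G, F, H, A

t=0: vr[A=0] → run A
t=1: vr[A=1024/655 F=1024/655 G=1024/655] → run A
t=2: vr[A=2048/655 F=1024/655 G=1024/655] → run F
t=3: vr[A=2048/655 B=1024/655 F=2709504/1304105 G=1024/655] → run B
t=4: vr[A=2048/655 B=3866624/2044255 F=2709504/1304105 G=1024/655 H=1024/655] → run G
t=5: vr[A=2048/655 B=3866624/2044255 F=2709504/1304105 G=2048/655 H=1024/655] → run H
t=6: vr[A=2048/655 B=3866624/2044255 F=2709504/1304105 G=2048/655 H=15104/5371] → run B
t=7: vr[A=2048/655 B=4537344/2044255 F=2709504/1304105 G=2048/655 H=15104/5371] → run F
t=8: vr[A=2048/655 B=4537344/2044255 F=3380224/1304105 G=2048/655 H=15104/5371] → run B
t=9: vr[A=2048/655 F=3380224/1304105 G=2048/655 H=15104/5371] → run F
t=10: vr[A=2048/655 F=4050944/1304105 G=2048/655 H=15104/5371] → run H
t=11: vr[A=2048/655 F=4050944/1304105 G=2048/655 H=109056/26855] → run F
t=12: vr[A=2048/655 F=4721664/1304105 G=2048/655 H=109056/26855] → run A
t=13: vr[A=3072/655 F=4721664/1304105 G=2048/655 H=109056/26855] → run G
t=14: vr[A=3072/655 F=4721664/1304105 H=109056/26855] → run F
t=15: vr[A=3072/655 F=5392384/1304105 H=109056/26855] → run H
t=16: vr[A=3072/655 F=5392384/1304105 H=142592/26855] → run F
t=17: vr[A=3072/655 H=142592/26855] → run A
t=18: vr[A=4096/655 H=142592/26855] → run H
t=19: vr[A=4096/655 H=176128/26855] → run A
t=20: vr[A=1024/131 H=176128/26855] → run H
t=21: vr[A=1024/131 H=209664/26855] → run H
t=22: vr[A=1024/131] → run A
t=23: vr[A=6144/655] → run A
t=24: vr[A=7168/655] → run A
t=25: (idle)
t=26: (idle)
t=27: (idle)
t=28: (idle)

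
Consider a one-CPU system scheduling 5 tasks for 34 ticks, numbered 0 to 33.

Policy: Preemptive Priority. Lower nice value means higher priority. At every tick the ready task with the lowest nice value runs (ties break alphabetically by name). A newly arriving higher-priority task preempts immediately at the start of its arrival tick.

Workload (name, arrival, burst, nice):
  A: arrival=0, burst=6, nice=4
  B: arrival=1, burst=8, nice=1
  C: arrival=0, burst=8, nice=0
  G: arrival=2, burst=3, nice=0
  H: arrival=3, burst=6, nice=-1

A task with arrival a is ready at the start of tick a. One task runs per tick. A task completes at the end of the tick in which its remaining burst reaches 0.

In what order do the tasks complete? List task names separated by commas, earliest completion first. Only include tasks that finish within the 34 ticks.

completion order = H, C, G, B, A

t=0: ready={A,C} → run C
t=1: ready={A,B,C} → run C
t=2: ready={A,B,C,G} → run C
t=3: ready={A,B,C,G,H} → run H
t=4: ready={A,B,C,G,H} → run H
t=5: ready={A,B,C,G,H} → run H
t=6: ready={A,B,C,G,H} → run H
t=7: ready={A,B,C,G,H} → run H
t=8: ready={A,B,C,G,H} → run H
t=9: ready={A,B,C,G} → run C
t=10: ready={A,B,C,G} → run C
t=11: ready={A,B,C,G} → run C
t=12: ready={A,B,C,G} → run C
t=13: ready={A,B,C,G} → run C
t=14: ready={A,B,G} → run G
t=15: ready={A,B,G} → run G
t=16: ready={A,B,G} → run G
t=17: ready={A,B} → run B
t=18: ready={A,B} → run B
t=19: ready={A,B} → run B
t=20: ready={A,B} → run B
t=21: ready={A,B} → run B
t=22: ready={A,B} → run B
t=23: ready={A,B} → run B
t=24: ready={A,B} → run B
t=25: ready={A} → run A
t=26: ready={A} → run A
t=27: ready={A} → run A
t=28: ready={A} → run A
t=29: ready={A} → run A
t=30: ready={A} → run A
t=31: (idle)
t=32: (idle)
t=33: (idle)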